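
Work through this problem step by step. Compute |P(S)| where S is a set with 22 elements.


The power set of a set with n elements has 2^n elements.
|P(S)| = 2^22 = 4194304

4194304


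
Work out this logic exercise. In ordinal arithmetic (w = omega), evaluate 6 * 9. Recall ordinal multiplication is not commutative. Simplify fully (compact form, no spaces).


Compute 6 * 9.
Ordinal * is associative and left-distributive over +, but NOT commutative; for finite n>1, n*w = w but w*n stays w*n.
Both finite; ordinal * agrees with natural *: 6 * 9 = 54.
Result = 54

54


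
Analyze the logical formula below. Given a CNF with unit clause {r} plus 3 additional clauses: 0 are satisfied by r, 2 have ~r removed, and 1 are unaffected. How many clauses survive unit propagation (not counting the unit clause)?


Satisfied (removed): 0
Shortened (remain): 2
Unchanged (remain): 1
Remaining = 2 + 1 = 3

3


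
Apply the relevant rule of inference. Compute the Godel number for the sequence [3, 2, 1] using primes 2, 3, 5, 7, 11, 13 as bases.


Encode each element as an exponent of the corresponding prime:
  2^3 = 8
  3^2 = 9
  5^1 = 5
Product = 8 * 9 * 5 = 360

360


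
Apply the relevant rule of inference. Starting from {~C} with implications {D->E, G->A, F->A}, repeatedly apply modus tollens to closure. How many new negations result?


Initial negated facts: {~C}
Apply modus tollens to closure:
  (no implication fires)
Final negated: {~C}
New negations: {(none)}
Count = 0

0


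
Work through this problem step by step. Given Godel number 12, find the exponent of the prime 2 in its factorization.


Factorize 12 by dividing by 2 repeatedly.
Division steps: 2 divides 12 exactly 2 time(s).
Exponent of 2 = 2

2


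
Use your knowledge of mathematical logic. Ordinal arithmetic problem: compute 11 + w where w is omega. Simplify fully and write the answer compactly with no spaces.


Compute 11 + w.
Ordinal + is associative but NOT commutative; for finite n>0, n + w = w but w + n stays w+n.
Any finite left addend is absorbed by w on the right: 11 + w = w.
Result = w

w


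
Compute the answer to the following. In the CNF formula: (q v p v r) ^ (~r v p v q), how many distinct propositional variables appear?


Identify each variable that appears in the formula.
Variables found: p, q, r
Count = 3

3


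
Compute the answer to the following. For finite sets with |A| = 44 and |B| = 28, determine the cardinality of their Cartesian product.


The Cartesian product A x B contains all ordered pairs (a, b).
|A x B| = |A| * |B| = 44 * 28 = 1232

1232


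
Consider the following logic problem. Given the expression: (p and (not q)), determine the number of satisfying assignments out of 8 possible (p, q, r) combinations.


Check all 8 assignments:
p=0, q=0, r=0: 0
p=0, q=0, r=1: 0
p=0, q=1, r=0: 0
p=0, q=1, r=1: 0
p=1, q=0, r=0: 1
p=1, q=0, r=1: 1
p=1, q=1, r=0: 0
p=1, q=1, r=1: 0
Count of True = 2

2


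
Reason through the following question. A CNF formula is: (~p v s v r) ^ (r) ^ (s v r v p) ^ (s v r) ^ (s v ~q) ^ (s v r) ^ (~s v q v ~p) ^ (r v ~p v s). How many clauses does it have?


A CNF formula is a conjunction of clauses.
Clauses are separated by ^.
Counting the conjuncts: 8 clauses.

8


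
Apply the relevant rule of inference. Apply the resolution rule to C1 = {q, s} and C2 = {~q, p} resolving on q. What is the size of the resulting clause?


Remove q from C1 and ~q from C2.
C1 remainder: {s}
C2 remainder: {p}
Union (resolvent): {p, s}
Resolvent has 2 literal(s).

2


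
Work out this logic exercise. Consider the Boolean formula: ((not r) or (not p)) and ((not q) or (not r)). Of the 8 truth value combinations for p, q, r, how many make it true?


Evaluate all 8 assignments for p, q, r:
p=0, q=0, r=0: 1
p=0, q=0, r=1: 1
p=0, q=1, r=0: 1
p=0, q=1, r=1: 0
p=1, q=0, r=0: 1
p=1, q=0, r=1: 0
p=1, q=1, r=0: 1
p=1, q=1, r=1: 0
Satisfying count = 5

5


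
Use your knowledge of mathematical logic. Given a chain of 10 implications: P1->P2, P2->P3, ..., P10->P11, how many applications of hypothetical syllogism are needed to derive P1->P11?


With 10 implications in a chain connecting 11 propositions:
P1->P2, P2->P3, ..., P10->P11
Steps needed = (number of implications) - 1 = 10 - 1 = 9

9


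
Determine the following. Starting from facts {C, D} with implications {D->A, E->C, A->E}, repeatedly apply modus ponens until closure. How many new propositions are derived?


Initial facts: {C, D}
Apply modus ponens to closure:
  D and D->A  =>  A
  A and A->E  =>  E
Final known: {A, C, D, E}
New propositions: {A, E}
Count = 2

2


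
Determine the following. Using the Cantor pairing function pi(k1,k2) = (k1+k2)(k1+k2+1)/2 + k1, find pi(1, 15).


k1 + k2 = 16
(k1+k2)(k1+k2+1)/2 = 16 * 17 / 2 = 136
pi = 136 + 1 = 137

137


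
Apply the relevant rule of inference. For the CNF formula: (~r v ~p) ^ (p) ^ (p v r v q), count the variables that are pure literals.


Check each variable for pure literal status:
p: mixed (not pure)
q: pure positive
r: mixed (not pure)
Pure literal count = 1

1


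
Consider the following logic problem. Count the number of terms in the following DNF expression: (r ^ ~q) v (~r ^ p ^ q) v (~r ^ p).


A DNF formula is a disjunction of terms (conjunctions).
Terms are separated by v.
Counting the disjuncts: 3 terms.

3


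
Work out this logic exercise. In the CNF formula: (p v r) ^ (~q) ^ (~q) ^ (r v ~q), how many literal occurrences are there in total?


Counting literals in each clause:
Clause 1: 2 literal(s)
Clause 2: 1 literal(s)
Clause 3: 1 literal(s)
Clause 4: 2 literal(s)
Total = 6

6


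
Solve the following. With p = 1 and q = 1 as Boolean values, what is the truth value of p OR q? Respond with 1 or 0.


p = 1, q = 1
Operation: p OR q
Evaluate: 1 OR 1 = 1

1


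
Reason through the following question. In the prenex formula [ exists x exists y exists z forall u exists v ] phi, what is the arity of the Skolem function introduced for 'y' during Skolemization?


Quantifier prefix: exists x exists y exists z forall u exists v
'y' is existentially quantified at position 2.
No universal quantifiers precede it.
Skolem function arity = 0 (a Skolem constant)

0


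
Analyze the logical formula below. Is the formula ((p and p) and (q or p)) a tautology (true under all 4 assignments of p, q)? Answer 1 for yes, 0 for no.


Check all 4 assignments:
p=0, q=0: 0
p=0, q=1: 0
p=1, q=0: 1
p=1, q=1: 1
Satisfying count = 2/4.
Tautology iff count = 4: no.

0


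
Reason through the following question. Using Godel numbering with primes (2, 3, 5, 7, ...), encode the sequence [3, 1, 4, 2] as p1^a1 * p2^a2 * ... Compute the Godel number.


Encode each element as an exponent of the corresponding prime:
  2^3 = 8
  3^1 = 3
  5^4 = 625
  7^2 = 49
Product = 8 * 3 * 625 * 49 = 735000

735000


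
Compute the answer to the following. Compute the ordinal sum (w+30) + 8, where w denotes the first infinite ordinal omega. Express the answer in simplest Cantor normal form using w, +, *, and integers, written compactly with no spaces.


Compute (w+30) + 8.
Ordinal + is associative but NOT commutative; for finite n>0, n + w = w but w + n stays w+n.
By associativity: (w+30) + 8 = w + (30+8) = w+38.
Result = w+38

w+38


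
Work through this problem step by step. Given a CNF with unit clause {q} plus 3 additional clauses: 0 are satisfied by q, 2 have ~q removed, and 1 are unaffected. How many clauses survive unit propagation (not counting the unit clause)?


Satisfied (removed): 0
Shortened (remain): 2
Unchanged (remain): 1
Remaining = 2 + 1 = 3

3


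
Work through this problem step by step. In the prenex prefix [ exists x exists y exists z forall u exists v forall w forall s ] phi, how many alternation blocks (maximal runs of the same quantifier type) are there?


Quantifier-type sequence: E E E A E A A  (A=forall, E=exists)
Group into maximal same-type runs:
  Ex3 | Ax1 | Ex1 | Ax2
Number of blocks = 4

4


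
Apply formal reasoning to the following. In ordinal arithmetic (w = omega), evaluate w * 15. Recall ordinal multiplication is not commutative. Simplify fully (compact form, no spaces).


Compute w * 15.
Ordinal * is associative and left-distributive over +, but NOT commutative; for finite n>1, n*w = w but w*n stays w*n.
w * 15 means 15 copies of w concatenated: w*15.
Result = w*15

w*15


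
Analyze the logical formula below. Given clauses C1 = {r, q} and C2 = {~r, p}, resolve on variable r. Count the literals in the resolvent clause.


Remove r from C1 and ~r from C2.
C1 remainder: {q}
C2 remainder: {p}
Union (resolvent): {p, q}
Resolvent has 2 literal(s).

2


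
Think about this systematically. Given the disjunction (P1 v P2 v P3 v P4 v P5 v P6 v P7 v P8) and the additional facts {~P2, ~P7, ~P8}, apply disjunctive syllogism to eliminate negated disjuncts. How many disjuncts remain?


Original disjuncts (8): P1, P2, P3, P4, P5, P6, P7, P8
Negated (eliminate): ~P2, ~P7, ~P8
Remaining disjuncts: P1, P3, P4, P5, P6
Count = 8 - 3 = 5

5


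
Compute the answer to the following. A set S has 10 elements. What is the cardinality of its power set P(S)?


The power set of a set with n elements has 2^n elements.
|P(S)| = 2^10 = 1024

1024


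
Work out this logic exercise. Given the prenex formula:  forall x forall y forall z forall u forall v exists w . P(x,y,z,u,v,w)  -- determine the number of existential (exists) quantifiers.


Quantifier prefix: forall x forall y forall z forall u forall v exists w
Mark each quantifier type:
  U U U U U E
Universal count = 5, Existential count = 1
Asked for existential (exists) quantifiers: 1

1


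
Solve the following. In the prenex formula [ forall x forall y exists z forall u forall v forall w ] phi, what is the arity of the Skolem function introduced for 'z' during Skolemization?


Quantifier prefix: forall x forall y exists z forall u forall v forall w
'z' is existentially quantified at position 3.
Universal variables preceding it: x, y
Skolem function arity = 2

2


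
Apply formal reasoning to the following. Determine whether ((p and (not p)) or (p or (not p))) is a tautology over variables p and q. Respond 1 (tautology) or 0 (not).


Check all 4 assignments:
p=0, q=0: 1
p=0, q=1: 1
p=1, q=0: 1
p=1, q=1: 1
Satisfying count = 4/4.
Tautology iff count = 4: yes.

1


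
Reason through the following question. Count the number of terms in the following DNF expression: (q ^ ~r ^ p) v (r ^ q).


A DNF formula is a disjunction of terms (conjunctions).
Terms are separated by v.
Counting the disjuncts: 2 terms.

2


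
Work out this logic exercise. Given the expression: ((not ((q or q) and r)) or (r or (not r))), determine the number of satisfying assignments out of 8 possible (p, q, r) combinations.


Check all 8 assignments:
p=0, q=0, r=0: 1
p=0, q=0, r=1: 1
p=0, q=1, r=0: 1
p=0, q=1, r=1: 1
p=1, q=0, r=0: 1
p=1, q=0, r=1: 1
p=1, q=1, r=0: 1
p=1, q=1, r=1: 1
Count of True = 8

8


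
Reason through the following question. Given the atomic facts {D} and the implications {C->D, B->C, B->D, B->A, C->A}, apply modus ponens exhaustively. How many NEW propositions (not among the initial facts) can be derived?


Initial facts: {D}
Apply modus ponens to closure:
  (no implication fires)
Final known: {D}
New propositions: {(none)}
Count = 0

0


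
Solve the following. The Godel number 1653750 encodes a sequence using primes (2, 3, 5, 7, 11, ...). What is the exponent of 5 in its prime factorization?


Factorize 1653750 by dividing by 5 repeatedly.
Division steps: 5 divides 1653750 exactly 4 time(s).
Exponent of 5 = 4

4


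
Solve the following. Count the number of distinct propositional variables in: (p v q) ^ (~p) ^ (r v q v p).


Identify each variable that appears in the formula.
Variables found: p, q, r
Count = 3

3


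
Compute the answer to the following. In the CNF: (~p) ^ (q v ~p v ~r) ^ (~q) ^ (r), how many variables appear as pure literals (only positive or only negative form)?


Check each variable for pure literal status:
p: pure negative
q: mixed (not pure)
r: mixed (not pure)
Pure literal count = 1

1


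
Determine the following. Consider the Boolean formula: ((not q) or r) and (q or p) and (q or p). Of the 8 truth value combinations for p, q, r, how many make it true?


Evaluate all 8 assignments for p, q, r:
p=0, q=0, r=0: 0
p=0, q=0, r=1: 0
p=0, q=1, r=0: 0
p=0, q=1, r=1: 1
p=1, q=0, r=0: 1
p=1, q=0, r=1: 1
p=1, q=1, r=0: 0
p=1, q=1, r=1: 1
Satisfying count = 4

4


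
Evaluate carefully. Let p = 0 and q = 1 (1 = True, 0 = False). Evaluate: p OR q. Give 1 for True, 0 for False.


p = 0, q = 1
Operation: p OR q
Evaluate: 0 OR 1 = 1

1


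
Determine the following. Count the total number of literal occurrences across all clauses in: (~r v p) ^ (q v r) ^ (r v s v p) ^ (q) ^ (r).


Counting literals in each clause:
Clause 1: 2 literal(s)
Clause 2: 2 literal(s)
Clause 3: 3 literal(s)
Clause 4: 1 literal(s)
Clause 5: 1 literal(s)
Total = 9

9


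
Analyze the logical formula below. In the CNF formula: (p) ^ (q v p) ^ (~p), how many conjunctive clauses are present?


A CNF formula is a conjunction of clauses.
Clauses are separated by ^.
Counting the conjuncts: 3 clauses.

3


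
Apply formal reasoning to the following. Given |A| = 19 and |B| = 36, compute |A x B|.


The Cartesian product A x B contains all ordered pairs (a, b).
|A x B| = |A| * |B| = 19 * 36 = 684

684


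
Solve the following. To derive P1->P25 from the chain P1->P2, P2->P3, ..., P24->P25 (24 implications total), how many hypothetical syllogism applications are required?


With 24 implications in a chain connecting 25 propositions:
P1->P2, P2->P3, ..., P24->P25
Steps needed = (number of implications) - 1 = 24 - 1 = 23

23


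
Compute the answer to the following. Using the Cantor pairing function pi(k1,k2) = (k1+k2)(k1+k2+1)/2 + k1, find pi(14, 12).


k1 + k2 = 26
(k1+k2)(k1+k2+1)/2 = 26 * 27 / 2 = 351
pi = 351 + 14 = 365

365


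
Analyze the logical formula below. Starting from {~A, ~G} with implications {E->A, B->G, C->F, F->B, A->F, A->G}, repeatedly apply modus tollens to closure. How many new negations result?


Initial negated facts: {~A, ~G}
Apply modus tollens to closure:
  ~A and E->A  =>  ~E
  ~G and B->G  =>  ~B
  ~B and F->B  =>  ~F
  ~F and C->F  =>  ~C
Final negated: {~A, ~B, ~C, ~E, ~F, ~G}
New negations: {~B, ~C, ~E, ~F}
Count = 4

4


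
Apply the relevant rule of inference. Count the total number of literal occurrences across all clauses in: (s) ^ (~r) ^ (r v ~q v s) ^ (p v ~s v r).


Counting literals in each clause:
Clause 1: 1 literal(s)
Clause 2: 1 literal(s)
Clause 3: 3 literal(s)
Clause 4: 3 literal(s)
Total = 8

8


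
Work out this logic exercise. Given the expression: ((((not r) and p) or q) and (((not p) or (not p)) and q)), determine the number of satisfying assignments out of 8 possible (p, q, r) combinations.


Check all 8 assignments:
p=0, q=0, r=0: 0
p=0, q=0, r=1: 0
p=0, q=1, r=0: 1
p=0, q=1, r=1: 1
p=1, q=0, r=0: 0
p=1, q=0, r=1: 0
p=1, q=1, r=0: 0
p=1, q=1, r=1: 0
Count of True = 2

2


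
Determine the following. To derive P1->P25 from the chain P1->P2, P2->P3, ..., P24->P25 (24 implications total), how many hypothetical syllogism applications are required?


With 24 implications in a chain connecting 25 propositions:
P1->P2, P2->P3, ..., P24->P25
Steps needed = (number of implications) - 1 = 24 - 1 = 23

23


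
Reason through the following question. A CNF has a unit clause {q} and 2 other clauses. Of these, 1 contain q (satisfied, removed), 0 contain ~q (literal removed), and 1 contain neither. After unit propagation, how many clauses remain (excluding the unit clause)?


Satisfied (removed): 1
Shortened (remain): 0
Unchanged (remain): 1
Remaining = 0 + 1 = 1

1


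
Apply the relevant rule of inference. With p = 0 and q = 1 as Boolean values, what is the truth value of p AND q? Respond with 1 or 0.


p = 0, q = 1
Operation: p AND q
Evaluate: 0 AND 1 = 0

0


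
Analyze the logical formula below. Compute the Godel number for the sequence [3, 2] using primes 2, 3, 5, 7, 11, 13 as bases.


Encode each element as an exponent of the corresponding prime:
  2^3 = 8
  3^2 = 9
Product = 8 * 9 = 72

72


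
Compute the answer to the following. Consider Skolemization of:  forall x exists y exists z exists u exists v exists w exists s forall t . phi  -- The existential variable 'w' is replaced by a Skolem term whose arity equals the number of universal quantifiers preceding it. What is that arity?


Quantifier prefix: forall x exists y exists z exists u exists v exists w exists s forall t
'w' is existentially quantified at position 6.
Universal variables preceding it: x
Skolem function arity = 1

1


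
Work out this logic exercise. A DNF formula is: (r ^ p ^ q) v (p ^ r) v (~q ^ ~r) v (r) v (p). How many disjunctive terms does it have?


A DNF formula is a disjunction of terms (conjunctions).
Terms are separated by v.
Counting the disjuncts: 5 terms.

5


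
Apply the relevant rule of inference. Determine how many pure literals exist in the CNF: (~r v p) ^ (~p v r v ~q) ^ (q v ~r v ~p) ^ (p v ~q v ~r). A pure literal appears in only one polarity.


Check each variable for pure literal status:
p: mixed (not pure)
q: mixed (not pure)
r: mixed (not pure)
Pure literal count = 0

0


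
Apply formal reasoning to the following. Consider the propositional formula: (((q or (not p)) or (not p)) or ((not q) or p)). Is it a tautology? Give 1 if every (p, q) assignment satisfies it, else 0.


Check all 4 assignments:
p=0, q=0: 1
p=0, q=1: 1
p=1, q=0: 1
p=1, q=1: 1
Satisfying count = 4/4.
Tautology iff count = 4: yes.

1


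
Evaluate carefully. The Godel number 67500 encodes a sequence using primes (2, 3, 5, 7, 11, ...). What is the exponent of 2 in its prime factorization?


Factorize 67500 by dividing by 2 repeatedly.
Division steps: 2 divides 67500 exactly 2 time(s).
Exponent of 2 = 2

2


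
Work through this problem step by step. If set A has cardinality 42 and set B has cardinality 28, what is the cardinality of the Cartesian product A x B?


The Cartesian product A x B contains all ordered pairs (a, b).
|A x B| = |A| * |B| = 42 * 28 = 1176

1176


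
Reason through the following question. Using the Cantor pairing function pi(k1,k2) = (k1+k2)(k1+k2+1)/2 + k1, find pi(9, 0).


k1 + k2 = 9
(k1+k2)(k1+k2+1)/2 = 9 * 10 / 2 = 45
pi = 45 + 9 = 54

54


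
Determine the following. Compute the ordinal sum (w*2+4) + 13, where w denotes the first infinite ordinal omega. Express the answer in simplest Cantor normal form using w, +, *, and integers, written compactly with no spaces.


Compute (w*2+4) + 13.
Ordinal + is associative but NOT commutative; for finite n>0, n + w = w but w + n stays w+n.
By associativity: (w*2+4) + 13 = w*2 + (4+13) = w*2+17.
Result = w*2+17

w*2+17


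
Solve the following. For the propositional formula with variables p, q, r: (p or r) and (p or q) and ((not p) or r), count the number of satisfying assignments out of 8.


Evaluate all 8 assignments for p, q, r:
p=0, q=0, r=0: 0
p=0, q=0, r=1: 0
p=0, q=1, r=0: 0
p=0, q=1, r=1: 1
p=1, q=0, r=0: 0
p=1, q=0, r=1: 1
p=1, q=1, r=0: 0
p=1, q=1, r=1: 1
Satisfying count = 3

3


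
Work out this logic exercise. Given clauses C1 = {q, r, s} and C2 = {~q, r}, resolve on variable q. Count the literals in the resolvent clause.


Remove q from C1 and ~q from C2.
C1 remainder: {r, s}
C2 remainder: {r}
Union (resolvent): {r, s}
Resolvent has 2 literal(s).

2


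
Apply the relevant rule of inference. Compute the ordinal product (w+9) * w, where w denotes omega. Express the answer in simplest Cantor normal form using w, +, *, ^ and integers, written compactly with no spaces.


Compute (w+9) * w.
Ordinal * is associative and left-distributive over +, but NOT commutative; for finite n>1, n*w = w but w*n stays w*n.
(w+9) * w = sup{(w+9)*k : k<w} = sup{w*k+9} = w^2 (the +9 tail is absorbed in the limit).
Result = w^2

w^2


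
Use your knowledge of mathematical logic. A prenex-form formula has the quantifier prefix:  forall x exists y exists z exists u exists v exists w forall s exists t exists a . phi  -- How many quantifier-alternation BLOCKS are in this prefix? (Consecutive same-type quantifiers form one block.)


Quantifier-type sequence: A E E E E E A E E  (A=forall, E=exists)
Group into maximal same-type runs:
  Ax1 | Ex5 | Ax1 | Ex2
Number of blocks = 4

4


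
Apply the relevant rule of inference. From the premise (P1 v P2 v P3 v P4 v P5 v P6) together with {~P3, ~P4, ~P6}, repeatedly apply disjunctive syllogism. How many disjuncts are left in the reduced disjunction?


Original disjuncts (6): P1, P2, P3, P4, P5, P6
Negated (eliminate): ~P3, ~P4, ~P6
Remaining disjuncts: P1, P2, P5
Count = 6 - 3 = 3

3


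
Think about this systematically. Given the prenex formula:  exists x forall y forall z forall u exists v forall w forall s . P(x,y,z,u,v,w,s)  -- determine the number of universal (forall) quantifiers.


Quantifier prefix: exists x forall y forall z forall u exists v forall w forall s
Mark each quantifier type:
  E U U U E U U
Universal count = 5, Existential count = 2
Asked for universal (forall) quantifiers: 5

5


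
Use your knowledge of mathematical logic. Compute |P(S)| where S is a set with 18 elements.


The power set of a set with n elements has 2^n elements.
|P(S)| = 2^18 = 262144

262144


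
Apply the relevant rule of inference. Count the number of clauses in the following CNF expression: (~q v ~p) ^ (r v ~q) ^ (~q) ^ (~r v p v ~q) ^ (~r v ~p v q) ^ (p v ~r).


A CNF formula is a conjunction of clauses.
Clauses are separated by ^.
Counting the conjuncts: 6 clauses.

6


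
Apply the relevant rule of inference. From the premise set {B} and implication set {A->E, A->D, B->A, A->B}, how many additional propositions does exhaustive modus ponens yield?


Initial facts: {B}
Apply modus ponens to closure:
  B and B->A  =>  A
  A and A->E  =>  E
  A and A->D  =>  D
Final known: {A, B, D, E}
New propositions: {A, D, E}
Count = 3

3


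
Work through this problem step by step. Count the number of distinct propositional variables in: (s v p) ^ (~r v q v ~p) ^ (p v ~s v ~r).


Identify each variable that appears in the formula.
Variables found: p, q, r, s
Count = 4

4


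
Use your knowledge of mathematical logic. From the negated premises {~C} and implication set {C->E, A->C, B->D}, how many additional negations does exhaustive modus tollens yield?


Initial negated facts: {~C}
Apply modus tollens to closure:
  ~C and A->C  =>  ~A
Final negated: {~A, ~C}
New negations: {~A}
Count = 1

1


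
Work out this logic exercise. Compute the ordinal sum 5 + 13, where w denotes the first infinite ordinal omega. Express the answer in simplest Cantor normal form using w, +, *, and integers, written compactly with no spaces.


Compute 5 + 13.
Ordinal + is associative but NOT commutative; for finite n>0, n + w = w but w + n stays w+n.
Both operands finite; ordinal + agrees with natural +: 5 + 13 = 18.
Result = 18

18


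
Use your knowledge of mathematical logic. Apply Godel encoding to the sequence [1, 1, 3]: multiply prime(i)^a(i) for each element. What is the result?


Encode each element as an exponent of the corresponding prime:
  2^1 = 2
  3^1 = 3
  5^3 = 125
Product = 2 * 3 * 125 = 750

750


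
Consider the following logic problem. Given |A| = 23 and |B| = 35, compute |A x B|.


The Cartesian product A x B contains all ordered pairs (a, b).
|A x B| = |A| * |B| = 23 * 35 = 805

805


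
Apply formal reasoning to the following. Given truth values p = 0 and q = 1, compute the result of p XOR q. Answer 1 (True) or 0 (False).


p = 0, q = 1
Operation: p XOR q
Evaluate: 0 XOR 1 = 1

1


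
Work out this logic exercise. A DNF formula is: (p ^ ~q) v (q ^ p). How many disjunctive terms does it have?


A DNF formula is a disjunction of terms (conjunctions).
Terms are separated by v.
Counting the disjuncts: 2 terms.

2


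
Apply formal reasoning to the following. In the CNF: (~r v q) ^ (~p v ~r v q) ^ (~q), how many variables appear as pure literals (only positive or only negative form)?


Check each variable for pure literal status:
p: pure negative
q: mixed (not pure)
r: pure negative
Pure literal count = 2

2


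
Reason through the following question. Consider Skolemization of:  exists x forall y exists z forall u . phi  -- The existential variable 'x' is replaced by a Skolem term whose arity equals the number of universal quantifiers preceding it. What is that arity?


Quantifier prefix: exists x forall y exists z forall u
'x' is existentially quantified at position 1.
No universal quantifiers precede it.
Skolem function arity = 0 (a Skolem constant)

0


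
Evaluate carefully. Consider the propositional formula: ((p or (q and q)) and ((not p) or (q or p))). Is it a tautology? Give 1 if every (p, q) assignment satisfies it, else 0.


Check all 4 assignments:
p=0, q=0: 0
p=0, q=1: 1
p=1, q=0: 1
p=1, q=1: 1
Satisfying count = 3/4.
Tautology iff count = 4: no.

0


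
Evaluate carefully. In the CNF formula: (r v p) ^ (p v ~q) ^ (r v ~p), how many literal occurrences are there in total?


Counting literals in each clause:
Clause 1: 2 literal(s)
Clause 2: 2 literal(s)
Clause 3: 2 literal(s)
Total = 6

6


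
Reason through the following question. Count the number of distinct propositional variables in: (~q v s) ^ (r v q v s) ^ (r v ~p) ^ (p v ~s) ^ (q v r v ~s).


Identify each variable that appears in the formula.
Variables found: p, q, r, s
Count = 4

4


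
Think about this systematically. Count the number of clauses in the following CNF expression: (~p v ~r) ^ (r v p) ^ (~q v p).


A CNF formula is a conjunction of clauses.
Clauses are separated by ^.
Counting the conjuncts: 3 clauses.

3


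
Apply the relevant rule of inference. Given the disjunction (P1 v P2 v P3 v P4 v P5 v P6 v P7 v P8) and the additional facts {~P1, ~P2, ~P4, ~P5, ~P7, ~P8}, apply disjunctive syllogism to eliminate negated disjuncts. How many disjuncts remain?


Original disjuncts (8): P1, P2, P3, P4, P5, P6, P7, P8
Negated (eliminate): ~P1, ~P2, ~P4, ~P5, ~P7, ~P8
Remaining disjuncts: P3, P6
Count = 8 - 6 = 2

2


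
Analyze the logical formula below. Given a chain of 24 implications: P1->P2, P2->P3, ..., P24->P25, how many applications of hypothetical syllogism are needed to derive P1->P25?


With 24 implications in a chain connecting 25 propositions:
P1->P2, P2->P3, ..., P24->P25
Steps needed = (number of implications) - 1 = 24 - 1 = 23

23


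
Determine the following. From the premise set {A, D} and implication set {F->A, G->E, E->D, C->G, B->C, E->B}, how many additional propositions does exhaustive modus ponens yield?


Initial facts: {A, D}
Apply modus ponens to closure:
  (no implication fires)
Final known: {A, D}
New propositions: {(none)}
Count = 0

0


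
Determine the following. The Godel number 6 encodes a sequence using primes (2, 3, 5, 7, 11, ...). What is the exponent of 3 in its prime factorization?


Factorize 6 by dividing by 3 repeatedly.
Division steps: 3 divides 6 exactly 1 time(s).
Exponent of 3 = 1

1


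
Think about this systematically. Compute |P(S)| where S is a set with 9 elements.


The power set of a set with n elements has 2^n elements.
|P(S)| = 2^9 = 512

512


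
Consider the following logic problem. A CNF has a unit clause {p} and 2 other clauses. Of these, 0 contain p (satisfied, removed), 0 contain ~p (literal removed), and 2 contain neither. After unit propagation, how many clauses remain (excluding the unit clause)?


Satisfied (removed): 0
Shortened (remain): 0
Unchanged (remain): 2
Remaining = 0 + 2 = 2

2


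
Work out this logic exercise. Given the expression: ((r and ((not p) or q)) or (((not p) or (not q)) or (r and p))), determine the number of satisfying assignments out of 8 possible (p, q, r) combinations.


Check all 8 assignments:
p=0, q=0, r=0: 1
p=0, q=0, r=1: 1
p=0, q=1, r=0: 1
p=0, q=1, r=1: 1
p=1, q=0, r=0: 1
p=1, q=0, r=1: 1
p=1, q=1, r=0: 0
p=1, q=1, r=1: 1
Count of True = 7

7


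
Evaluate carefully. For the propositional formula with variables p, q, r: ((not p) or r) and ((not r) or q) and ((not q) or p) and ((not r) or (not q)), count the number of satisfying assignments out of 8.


Evaluate all 8 assignments for p, q, r:
p=0, q=0, r=0: 1
p=0, q=0, r=1: 0
p=0, q=1, r=0: 0
p=0, q=1, r=1: 0
p=1, q=0, r=0: 0
p=1, q=0, r=1: 0
p=1, q=1, r=0: 0
p=1, q=1, r=1: 0
Satisfying count = 1

1


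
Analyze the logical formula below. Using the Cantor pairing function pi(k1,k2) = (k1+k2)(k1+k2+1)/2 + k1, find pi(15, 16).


k1 + k2 = 31
(k1+k2)(k1+k2+1)/2 = 31 * 32 / 2 = 496
pi = 496 + 15 = 511

511


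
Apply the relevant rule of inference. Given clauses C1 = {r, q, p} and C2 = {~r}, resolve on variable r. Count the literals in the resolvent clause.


Remove r from C1 and ~r from C2.
C1 remainder: {q, p}
C2 remainder: {}
Union (resolvent): {p, q}
Resolvent has 2 literal(s).

2


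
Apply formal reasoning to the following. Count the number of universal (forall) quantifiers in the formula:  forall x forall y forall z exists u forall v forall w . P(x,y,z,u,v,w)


Quantifier prefix: forall x forall y forall z exists u forall v forall w
Mark each quantifier type:
  U U U E U U
Universal count = 5, Existential count = 1
Asked for universal (forall) quantifiers: 5

5


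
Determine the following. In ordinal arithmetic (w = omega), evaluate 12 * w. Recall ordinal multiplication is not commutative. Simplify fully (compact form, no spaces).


Compute 12 * w.
Ordinal * is associative and left-distributive over +, but NOT commutative; for finite n>1, n*w = w but w*n stays w*n.
For finite n>0, n * w = sup{n*k : k<w} = w. So 12 * w = w.
Result = w

w


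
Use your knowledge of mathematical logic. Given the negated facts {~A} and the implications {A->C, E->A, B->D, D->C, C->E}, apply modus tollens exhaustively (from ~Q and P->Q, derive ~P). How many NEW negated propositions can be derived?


Initial negated facts: {~A}
Apply modus tollens to closure:
  ~A and E->A  =>  ~E
  ~E and C->E  =>  ~C
  ~C and D->C  =>  ~D
  ~D and B->D  =>  ~B
Final negated: {~A, ~B, ~C, ~D, ~E}
New negations: {~B, ~C, ~D, ~E}
Count = 4

4


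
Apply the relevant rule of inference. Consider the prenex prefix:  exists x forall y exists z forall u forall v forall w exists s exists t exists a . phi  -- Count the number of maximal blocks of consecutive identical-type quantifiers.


Quantifier-type sequence: E A E A A A E E E  (A=forall, E=exists)
Group into maximal same-type runs:
  Ex1 | Ax1 | Ex1 | Ax3 | Ex3
Number of blocks = 5

5


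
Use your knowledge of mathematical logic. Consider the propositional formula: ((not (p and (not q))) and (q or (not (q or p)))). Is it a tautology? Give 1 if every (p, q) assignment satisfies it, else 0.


Check all 4 assignments:
p=0, q=0: 1
p=0, q=1: 1
p=1, q=0: 0
p=1, q=1: 1
Satisfying count = 3/4.
Tautology iff count = 4: no.

0


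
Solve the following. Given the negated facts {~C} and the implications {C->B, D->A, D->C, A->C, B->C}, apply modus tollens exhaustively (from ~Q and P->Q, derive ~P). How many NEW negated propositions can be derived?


Initial negated facts: {~C}
Apply modus tollens to closure:
  ~C and D->C  =>  ~D
  ~C and A->C  =>  ~A
  ~C and B->C  =>  ~B
Final negated: {~A, ~B, ~C, ~D}
New negations: {~A, ~B, ~D}
Count = 3

3


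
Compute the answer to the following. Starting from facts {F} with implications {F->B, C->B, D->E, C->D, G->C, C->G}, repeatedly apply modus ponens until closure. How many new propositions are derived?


Initial facts: {F}
Apply modus ponens to closure:
  F and F->B  =>  B
Final known: {B, F}
New propositions: {B}
Count = 1

1


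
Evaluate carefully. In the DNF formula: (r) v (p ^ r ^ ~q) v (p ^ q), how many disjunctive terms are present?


A DNF formula is a disjunction of terms (conjunctions).
Terms are separated by v.
Counting the disjuncts: 3 terms.

3


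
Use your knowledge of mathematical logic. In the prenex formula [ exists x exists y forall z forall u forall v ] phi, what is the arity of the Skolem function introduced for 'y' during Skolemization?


Quantifier prefix: exists x exists y forall z forall u forall v
'y' is existentially quantified at position 2.
No universal quantifiers precede it.
Skolem function arity = 0 (a Skolem constant)

0


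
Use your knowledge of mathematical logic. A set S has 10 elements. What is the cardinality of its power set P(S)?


The power set of a set with n elements has 2^n elements.
|P(S)| = 2^10 = 1024

1024


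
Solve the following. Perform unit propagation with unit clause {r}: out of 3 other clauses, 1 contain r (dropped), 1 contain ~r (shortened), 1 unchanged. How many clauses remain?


Satisfied (removed): 1
Shortened (remain): 1
Unchanged (remain): 1
Remaining = 1 + 1 = 2

2


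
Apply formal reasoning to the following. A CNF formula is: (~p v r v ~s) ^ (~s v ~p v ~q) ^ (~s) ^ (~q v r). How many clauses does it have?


A CNF formula is a conjunction of clauses.
Clauses are separated by ^.
Counting the conjuncts: 4 clauses.

4


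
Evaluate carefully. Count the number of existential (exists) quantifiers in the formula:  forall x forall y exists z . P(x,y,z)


Quantifier prefix: forall x forall y exists z
Mark each quantifier type:
  U U E
Universal count = 2, Existential count = 1
Asked for existential (exists) quantifiers: 1

1


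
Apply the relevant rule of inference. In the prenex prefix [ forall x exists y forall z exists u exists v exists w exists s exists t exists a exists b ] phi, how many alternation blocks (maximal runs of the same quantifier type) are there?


Quantifier-type sequence: A E A E E E E E E E  (A=forall, E=exists)
Group into maximal same-type runs:
  Ax1 | Ex1 | Ax1 | Ex7
Number of blocks = 4

4


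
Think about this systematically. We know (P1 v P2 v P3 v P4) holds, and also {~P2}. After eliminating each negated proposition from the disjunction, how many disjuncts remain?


Original disjuncts (4): P1, P2, P3, P4
Negated (eliminate): ~P2
Remaining disjuncts: P1, P3, P4
Count = 4 - 1 = 3

3


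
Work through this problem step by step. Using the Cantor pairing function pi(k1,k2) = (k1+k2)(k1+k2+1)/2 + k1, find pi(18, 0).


k1 + k2 = 18
(k1+k2)(k1+k2+1)/2 = 18 * 19 / 2 = 171
pi = 171 + 18 = 189

189


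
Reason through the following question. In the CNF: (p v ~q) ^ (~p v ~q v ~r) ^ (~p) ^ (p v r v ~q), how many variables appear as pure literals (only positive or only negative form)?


Check each variable for pure literal status:
p: mixed (not pure)
q: pure negative
r: mixed (not pure)
Pure literal count = 1

1


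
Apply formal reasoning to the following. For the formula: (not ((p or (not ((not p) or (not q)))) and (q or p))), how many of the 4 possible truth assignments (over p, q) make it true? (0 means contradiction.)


Check all 4 assignments:
p=0, q=0: 1
p=0, q=1: 1
p=1, q=0: 0
p=1, q=1: 0
Count of True = 2

2


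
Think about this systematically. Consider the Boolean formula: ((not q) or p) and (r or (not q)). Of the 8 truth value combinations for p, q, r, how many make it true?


Evaluate all 8 assignments for p, q, r:
p=0, q=0, r=0: 1
p=0, q=0, r=1: 1
p=0, q=1, r=0: 0
p=0, q=1, r=1: 0
p=1, q=0, r=0: 1
p=1, q=0, r=1: 1
p=1, q=1, r=0: 0
p=1, q=1, r=1: 1
Satisfying count = 5

5


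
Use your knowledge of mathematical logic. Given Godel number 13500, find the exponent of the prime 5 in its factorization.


Factorize 13500 by dividing by 5 repeatedly.
Division steps: 5 divides 13500 exactly 3 time(s).
Exponent of 5 = 3

3


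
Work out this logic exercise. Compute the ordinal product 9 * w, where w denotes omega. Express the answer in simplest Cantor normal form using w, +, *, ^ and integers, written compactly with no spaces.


Compute 9 * w.
Ordinal * is associative and left-distributive over +, but NOT commutative; for finite n>1, n*w = w but w*n stays w*n.
For finite n>0, n * w = sup{n*k : k<w} = w. So 9 * w = w.
Result = w

w


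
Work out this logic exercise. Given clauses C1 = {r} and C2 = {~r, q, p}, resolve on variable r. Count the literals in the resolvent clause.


Remove r from C1 and ~r from C2.
C1 remainder: {}
C2 remainder: {q, p}
Union (resolvent): {p, q}
Resolvent has 2 literal(s).

2


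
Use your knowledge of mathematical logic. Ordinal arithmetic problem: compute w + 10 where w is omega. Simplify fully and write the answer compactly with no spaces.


Compute w + 10.
Ordinal + is associative but NOT commutative; for finite n>0, n + w = w but w + n stays w+n.
w + 10 is already in normal form (a successor ordinal beyond w).
Result = w+10

w+10


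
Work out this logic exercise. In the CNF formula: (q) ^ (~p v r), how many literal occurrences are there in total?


Counting literals in each clause:
Clause 1: 1 literal(s)
Clause 2: 2 literal(s)
Total = 3

3


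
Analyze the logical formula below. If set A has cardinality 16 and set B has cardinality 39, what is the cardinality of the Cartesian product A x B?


The Cartesian product A x B contains all ordered pairs (a, b).
|A x B| = |A| * |B| = 16 * 39 = 624

624


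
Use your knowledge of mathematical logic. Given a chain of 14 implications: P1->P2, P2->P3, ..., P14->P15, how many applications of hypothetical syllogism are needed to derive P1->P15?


With 14 implications in a chain connecting 15 propositions:
P1->P2, P2->P3, ..., P14->P15
Steps needed = (number of implications) - 1 = 14 - 1 = 13

13


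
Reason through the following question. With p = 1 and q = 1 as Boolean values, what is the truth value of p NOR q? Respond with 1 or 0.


p = 1, q = 1
Operation: p NOR q
Evaluate: 1 NOR 1 = 0

0


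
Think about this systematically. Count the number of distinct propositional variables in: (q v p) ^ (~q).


Identify each variable that appears in the formula.
Variables found: p, q
Count = 2

2


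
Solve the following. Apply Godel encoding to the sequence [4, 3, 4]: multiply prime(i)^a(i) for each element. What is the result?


Encode each element as an exponent of the corresponding prime:
  2^4 = 16
  3^3 = 27
  5^4 = 625
Product = 16 * 27 * 625 = 270000

270000


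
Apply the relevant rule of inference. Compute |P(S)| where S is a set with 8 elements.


The power set of a set with n elements has 2^n elements.
|P(S)| = 2^8 = 256

256


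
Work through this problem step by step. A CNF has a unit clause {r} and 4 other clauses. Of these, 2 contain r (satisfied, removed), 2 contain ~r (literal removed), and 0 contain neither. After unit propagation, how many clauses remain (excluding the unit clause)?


Satisfied (removed): 2
Shortened (remain): 2
Unchanged (remain): 0
Remaining = 2 + 0 = 2

2


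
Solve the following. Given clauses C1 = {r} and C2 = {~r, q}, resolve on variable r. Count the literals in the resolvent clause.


Remove r from C1 and ~r from C2.
C1 remainder: {}
C2 remainder: {q}
Union (resolvent): {q}
Resolvent has 1 literal(s).

1


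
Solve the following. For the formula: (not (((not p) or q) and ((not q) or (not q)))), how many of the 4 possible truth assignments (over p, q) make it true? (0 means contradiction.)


Check all 4 assignments:
p=0, q=0: 0
p=0, q=1: 1
p=1, q=0: 1
p=1, q=1: 1
Count of True = 3

3


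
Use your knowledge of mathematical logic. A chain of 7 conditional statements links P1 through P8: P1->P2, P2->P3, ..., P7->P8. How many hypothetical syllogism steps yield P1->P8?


With 7 implications in a chain connecting 8 propositions:
P1->P2, P2->P3, ..., P7->P8
Steps needed = (number of implications) - 1 = 7 - 1 = 6

6
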